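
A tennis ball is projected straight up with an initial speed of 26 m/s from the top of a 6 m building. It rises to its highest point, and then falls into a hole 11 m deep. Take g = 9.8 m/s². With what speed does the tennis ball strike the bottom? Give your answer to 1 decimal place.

31.8 m/s

Phase 1 (rising): v₀ = 26.0 m/s, a = -9.8 m/s².
v = v₀ + at → t = (0 − 26.0) / -9.8 = 2.65 s
v² = v₀² + 2aΔx → Δx = (0² − 26.0²)/(2·-9.8) = 34.5 m

Phase 2 (falling): v₀ = 0 m/s, a = -9.8 m/s².
Falls 51.5 m from rest: t = √(2·51.5/9.8) = 3.24 s; v = g·t = 31.8 m/s.
Final speed = 31.8 m/s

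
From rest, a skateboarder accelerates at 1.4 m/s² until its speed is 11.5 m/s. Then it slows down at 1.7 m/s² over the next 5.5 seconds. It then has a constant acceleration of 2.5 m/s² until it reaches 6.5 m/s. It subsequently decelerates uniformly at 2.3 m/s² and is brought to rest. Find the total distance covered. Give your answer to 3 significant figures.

Phase 1 (accelerating): v₀ = 0 m/s, a = 1.4 m/s².
v = v₀ + at → t = (11.5 − 0) / 1.4 = 8.21 s
v² = v₀² + 2aΔx → Δx = (11.5² − 0²)/(2·1.4) = 47.2 m

Phase 2 (decelerating): v₀ = 11.5 m/s, a = -1.7 m/s².
v = v₀ + at = 11.5 + (-1.7)(5.5) = 2.15 m/s
Δx = v₀t + ½at² = 11.5·5.5 + 0.5·-1.7·5.5² = 37.5 m

Phase 3 (accelerating): v₀ = 2.15 m/s, a = 2.5 m/s².
v = v₀ + at → t = (6.5 − 2.15) / 2.5 = 1.74 s
v² = v₀² + 2aΔx → Δx = (6.5² − 2.15²)/(2·2.5) = 7.53 m

Phase 4 (decelerating): v₀ = 6.50 m/s, a = -2.3 m/s².
v = v₀ + at → t = (0 − 6.50) / -2.3 = 2.83 s
v² = v₀² + 2aΔx → Δx = (0² − 6.50²)/(2·-2.3) = 9.18 m
Total distance = 47.2 + 37.5 + 7.53 + 9.18 = 101 m

101 m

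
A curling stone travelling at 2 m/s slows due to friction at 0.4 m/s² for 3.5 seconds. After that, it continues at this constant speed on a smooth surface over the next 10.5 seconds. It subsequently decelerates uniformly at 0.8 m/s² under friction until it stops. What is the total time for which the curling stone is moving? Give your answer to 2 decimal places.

14.75 s

Phase 1 (decelerating): v₀ = 2.00 m/s, a = -0.4 m/s².
v = v₀ + at = 2.00 + (-0.4)(3.5) = 0.600 m/s
Δx = v₀t + ½at² = 2.00·3.5 + 0.5·-0.4·3.5² = 4.55 m

Phase 2 (constant speed): v₀ = 0.600 m/s, a = 0 m/s².
v = v₀ + at = 0.600 + (0)(10.5) = 0.600 m/s
Δx = v₀t + ½at² = 0.600·10.5 + 0.5·0·10.5² = 6.30 m

Phase 3 (decelerating): v₀ = 0.600 m/s, a = -0.8 m/s².
v = v₀ + at → t = (0 − 0.600) / -0.8 = 0.750 s
v² = v₀² + 2aΔx → Δx = (0² − 0.600²)/(2·-0.8) = 0.225 m
Total time = 3.50 + 10.5 + 0.750 = 14.8 s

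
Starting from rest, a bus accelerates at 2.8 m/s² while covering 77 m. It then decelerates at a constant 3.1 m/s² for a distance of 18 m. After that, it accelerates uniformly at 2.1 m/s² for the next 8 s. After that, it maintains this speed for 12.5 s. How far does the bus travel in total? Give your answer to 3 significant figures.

739 m

Phase 1 (accelerating): v₀ = 0 m/s, a = 2.8 m/s².
v² = v₀² + 2aΔx = 0² + 2·2.8·77 = 431 → v = 20.8 m/s
t = (v − v₀)/a = (20.8 − 0)/2.8 = 7.42 s

Phase 2 (decelerating): v₀ = 20.8 m/s, a = -3.1 m/s².
v² = v₀² + 2aΔx = 20.8² + 2·-3.1·18 = 320 → v = 17.9 m/s
t = (v − v₀)/a = (17.9 − 20.8)/-3.1 = 0.932 s

Phase 3 (accelerating): v₀ = 17.9 m/s, a = 2.1 m/s².
v = v₀ + at = 17.9 + (2.1)(8) = 34.7 m/s
Δx = v₀t + ½at² = 17.9·8 + 0.5·2.1·8² = 210 m

Phase 4 (constant speed): v₀ = 34.7 m/s, a = 0 m/s².
v = v₀ + at = 34.7 + (0)(12.5) = 34.7 m/s
Δx = v₀t + ½at² = 34.7·12.5 + 0.5·0·12.5² = 433 m
Total distance = 77.0 + 18.0 + 210 + 433 = 739 m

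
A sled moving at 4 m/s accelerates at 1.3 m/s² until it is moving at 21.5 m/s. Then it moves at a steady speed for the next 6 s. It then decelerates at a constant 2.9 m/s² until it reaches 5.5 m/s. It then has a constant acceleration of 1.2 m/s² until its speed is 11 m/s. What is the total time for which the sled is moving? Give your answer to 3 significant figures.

Phase 1 (accelerating): v₀ = 4.00 m/s, a = 1.3 m/s².
v = v₀ + at → t = (21.5 − 4.00) / 1.3 = 13.5 s
v² = v₀² + 2aΔx → Δx = (21.5² − 4.00²)/(2·1.3) = 172 m

Phase 2 (constant speed): v₀ = 21.5 m/s, a = 0 m/s².
v = v₀ + at = 21.5 + (0)(6) = 21.5 m/s
Δx = v₀t + ½at² = 21.5·6 + 0.5·0·6² = 129 m

Phase 3 (decelerating): v₀ = 21.5 m/s, a = -2.9 m/s².
v = v₀ + at → t = (5.5 − 21.5) / -2.9 = 5.52 s
v² = v₀² + 2aΔx → Δx = (5.5² − 21.5²)/(2·-2.9) = 74.5 m

Phase 4 (accelerating): v₀ = 5.50 m/s, a = 1.2 m/s².
v = v₀ + at → t = (11 − 5.50) / 1.2 = 4.58 s
v² = v₀² + 2aΔx → Δx = (11² − 5.50²)/(2·1.2) = 37.8 m
Total time = 13.5 + 6.00 + 5.52 + 4.58 = 29.6 s

29.6 s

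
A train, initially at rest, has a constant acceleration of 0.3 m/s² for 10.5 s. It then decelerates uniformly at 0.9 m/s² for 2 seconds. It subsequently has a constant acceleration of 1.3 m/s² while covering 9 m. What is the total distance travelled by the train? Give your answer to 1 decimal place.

Phase 1 (accelerating): v₀ = 0 m/s, a = 0.3 m/s².
v = v₀ + at = 0 + (0.3)(10.5) = 3.15 m/s
Δx = v₀t + ½at² = 0·10.5 + 0.5·0.3·10.5² = 16.5 m

Phase 2 (decelerating): v₀ = 3.15 m/s, a = -0.9 m/s².
v = v₀ + at = 3.15 + (-0.9)(2) = 1.35 m/s
Δx = v₀t + ½at² = 3.15·2 + 0.5·-0.9·2² = 4.50 m

Phase 3 (accelerating): v₀ = 1.35 m/s, a = 1.3 m/s².
v² = v₀² + 2aΔx = 1.35² + 2·1.3·9 = 25.2 → v = 5.02 m/s
t = (v − v₀)/a = (5.02 − 1.35)/1.3 = 2.82 s
Total distance = 16.5 + 4.50 + 9.00 = 30.0 m

30.0 m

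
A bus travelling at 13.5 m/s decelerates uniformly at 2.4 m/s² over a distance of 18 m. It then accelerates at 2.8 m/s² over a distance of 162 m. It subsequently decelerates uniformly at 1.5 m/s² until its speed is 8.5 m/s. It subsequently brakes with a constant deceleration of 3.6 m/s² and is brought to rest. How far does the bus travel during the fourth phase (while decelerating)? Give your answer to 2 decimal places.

Phase 1 (decelerating): v₀ = 13.5 m/s, a = -2.4 m/s².
v² = v₀² + 2aΔx = 13.5² + 2·-2.4·18 = 95.9 → v = 9.79 m/s
t = (v − v₀)/a = (9.79 − 13.5)/-2.4 = 1.55 s

Phase 2 (accelerating): v₀ = 9.79 m/s, a = 2.8 m/s².
v² = v₀² + 2aΔx = 9.79² + 2·2.8·162 = 1000 → v = 31.7 m/s
t = (v − v₀)/a = (31.7 − 9.79)/2.8 = 7.81 s

Phase 3 (decelerating): v₀ = 31.7 m/s, a = -1.5 m/s².
v = v₀ + at → t = (8.5 − 31.7) / -1.5 = 15.4 s
v² = v₀² + 2aΔx → Δx = (8.5² − 31.7²)/(2·-1.5) = 310 m

Phase 4 (decelerating): v₀ = 8.50 m/s, a = -3.6 m/s².
v = v₀ + at → t = (0 − 8.50) / -3.6 = 2.36 s
v² = v₀² + 2aΔx → Δx = (0² − 8.50²)/(2·-3.6) = 10.0 m
Distance in phase 4 = 10.0 m

10.03 m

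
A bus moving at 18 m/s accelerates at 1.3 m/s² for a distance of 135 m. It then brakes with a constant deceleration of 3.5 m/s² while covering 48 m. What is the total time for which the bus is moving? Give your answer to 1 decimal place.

8.3 s

Phase 1 (accelerating): v₀ = 18.0 m/s, a = 1.3 m/s².
v² = v₀² + 2aΔx = 18.0² + 2·1.3·135 = 675 → v = 26.0 m/s
t = (v − v₀)/a = (26.0 − 18.0)/1.3 = 6.14 s

Phase 2 (decelerating): v₀ = 26.0 m/s, a = -3.5 m/s².
v² = v₀² + 2aΔx = 26.0² + 2·-3.5·48 = 339 → v = 18.4 m/s
t = (v − v₀)/a = (18.4 − 26.0)/-3.5 = 2.16 s
Total time = 6.14 + 2.16 = 8.30 s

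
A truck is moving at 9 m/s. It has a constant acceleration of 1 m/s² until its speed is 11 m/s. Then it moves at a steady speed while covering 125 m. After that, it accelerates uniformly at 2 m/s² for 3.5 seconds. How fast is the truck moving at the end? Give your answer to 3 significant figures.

18.0 m/s

Phase 1 (accelerating): v₀ = 9.00 m/s, a = 1 m/s².
v = v₀ + at → t = (11 − 9.00) / 1 = 2.00 s
v² = v₀² + 2aΔx → Δx = (11² − 9.00²)/(2·1) = 20.0 m

Phase 2 (constant speed): v₀ = 11.0 m/s, a = 0 m/s².
Constant speed: t = d/v = 125/11.0 = 11.4 s

Phase 3 (accelerating): v₀ = 11.0 m/s, a = 2 m/s².
v = v₀ + at = 11.0 + (2)(3.5) = 18.0 m/s
Δx = v₀t + ½at² = 11.0·3.5 + 0.5·2·3.5² = 50.8 m
Final speed = 18.0 m/s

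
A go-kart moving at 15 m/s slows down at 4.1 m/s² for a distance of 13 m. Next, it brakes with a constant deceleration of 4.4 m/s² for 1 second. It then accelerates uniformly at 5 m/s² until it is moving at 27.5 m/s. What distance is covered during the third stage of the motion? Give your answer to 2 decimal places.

Phase 1 (decelerating): v₀ = 15.0 m/s, a = -4.1 m/s².
v² = v₀² + 2aΔx = 15.0² + 2·-4.1·13 = 118 → v = 10.9 m/s
t = (v − v₀)/a = (10.9 − 15.0)/-4.1 = 1.00 s

Phase 2 (decelerating): v₀ = 10.9 m/s, a = -4.4 m/s².
v = v₀ + at = 10.9 + (-4.4)(1) = 6.48 m/s
Δx = v₀t + ½at² = 10.9·1 + 0.5·-4.4·1² = 8.68 m

Phase 3 (accelerating): v₀ = 6.48 m/s, a = 5 m/s².
v = v₀ + at → t = (27.5 − 6.48) / 5 = 4.20 s
v² = v₀² + 2aΔx → Δx = (27.5² − 6.48²)/(2·5) = 71.4 m
Distance in phase 3 = 71.4 m

71.42 m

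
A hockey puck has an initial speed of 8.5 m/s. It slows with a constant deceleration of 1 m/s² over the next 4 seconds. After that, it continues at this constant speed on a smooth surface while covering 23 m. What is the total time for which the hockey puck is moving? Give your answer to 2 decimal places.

Phase 1 (decelerating): v₀ = 8.50 m/s, a = -1 m/s².
v = v₀ + at = 8.50 + (-1)(4) = 4.50 m/s
Δx = v₀t + ½at² = 8.50·4 + 0.5·-1·4² = 26.0 m

Phase 2 (constant speed): v₀ = 4.50 m/s, a = 0 m/s².
Constant speed: t = d/v = 23/4.50 = 5.11 s
Total time = 4.00 + 5.11 = 9.11 s

9.11 s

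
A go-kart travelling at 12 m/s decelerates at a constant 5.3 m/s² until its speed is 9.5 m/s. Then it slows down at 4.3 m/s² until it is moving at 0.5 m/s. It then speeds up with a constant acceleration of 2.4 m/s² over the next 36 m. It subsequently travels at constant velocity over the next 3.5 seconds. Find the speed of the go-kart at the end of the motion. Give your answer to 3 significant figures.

13.2 m/s

Phase 1 (decelerating): v₀ = 12.0 m/s, a = -5.3 m/s².
v = v₀ + at → t = (9.5 − 12.0) / -5.3 = 0.472 s
v² = v₀² + 2aΔx → Δx = (9.5² − 12.0²)/(2·-5.3) = 5.07 m

Phase 2 (decelerating): v₀ = 9.50 m/s, a = -4.3 m/s².
v = v₀ + at → t = (0.5 − 9.50) / -4.3 = 2.09 s
v² = v₀² + 2aΔx → Δx = (0.5² − 9.50²)/(2·-4.3) = 10.5 m

Phase 3 (accelerating): v₀ = 0.500 m/s, a = 2.4 m/s².
v² = v₀² + 2aΔx = 0.500² + 2·2.4·36 = 173 → v = 13.2 m/s
t = (v − v₀)/a = (13.2 − 0.500)/2.4 = 5.27 s

Phase 4 (constant speed): v₀ = 13.2 m/s, a = 0 m/s².
v = v₀ + at = 13.2 + (0)(3.5) = 13.2 m/s
Δx = v₀t + ½at² = 13.2·3.5 + 0.5·0·3.5² = 46.0 m
Final speed = 13.2 m/s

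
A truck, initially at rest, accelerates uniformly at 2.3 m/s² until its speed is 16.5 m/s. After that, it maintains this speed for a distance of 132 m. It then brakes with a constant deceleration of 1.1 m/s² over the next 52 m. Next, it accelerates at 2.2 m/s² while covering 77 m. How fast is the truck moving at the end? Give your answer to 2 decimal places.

22.29 m/s

Phase 1 (accelerating): v₀ = 0 m/s, a = 2.3 m/s².
v = v₀ + at → t = (16.5 − 0) / 2.3 = 7.17 s
v² = v₀² + 2aΔx → Δx = (16.5² − 0²)/(2·2.3) = 59.2 m

Phase 2 (constant speed): v₀ = 16.5 m/s, a = 0 m/s².
Constant speed: t = d/v = 132/16.5 = 8.00 s

Phase 3 (decelerating): v₀ = 16.5 m/s, a = -1.1 m/s².
v² = v₀² + 2aΔx = 16.5² + 2·-1.1·52 = 158 → v = 12.6 m/s
t = (v − v₀)/a = (12.6 − 16.5)/-1.1 = 3.58 s

Phase 4 (accelerating): v₀ = 12.6 m/s, a = 2.2 m/s².
v² = v₀² + 2aΔx = 12.6² + 2·2.2·77 = 497 → v = 22.3 m/s
t = (v − v₀)/a = (22.3 − 12.6)/2.2 = 4.42 s
Final speed = 22.3 m/s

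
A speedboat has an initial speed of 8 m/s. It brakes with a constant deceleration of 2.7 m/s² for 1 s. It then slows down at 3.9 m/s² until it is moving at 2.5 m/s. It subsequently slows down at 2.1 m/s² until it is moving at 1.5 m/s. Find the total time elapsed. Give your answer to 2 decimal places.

2.19 s

Phase 1 (decelerating): v₀ = 8.00 m/s, a = -2.7 m/s².
v = v₀ + at = 8.00 + (-2.7)(1) = 5.30 m/s
Δx = v₀t + ½at² = 8.00·1 + 0.5·-2.7·1² = 6.65 m

Phase 2 (decelerating): v₀ = 5.30 m/s, a = -3.9 m/s².
v = v₀ + at → t = (2.5 − 5.30) / -3.9 = 0.718 s
v² = v₀² + 2aΔx → Δx = (2.5² − 5.30²)/(2·-3.9) = 2.80 m

Phase 3 (decelerating): v₀ = 2.50 m/s, a = -2.1 m/s².
v = v₀ + at → t = (1.5 − 2.50) / -2.1 = 0.476 s
v² = v₀² + 2aΔx → Δx = (1.5² − 2.50²)/(2·-2.1) = 0.952 m
Total time = 1.00 + 0.718 + 0.476 = 2.19 s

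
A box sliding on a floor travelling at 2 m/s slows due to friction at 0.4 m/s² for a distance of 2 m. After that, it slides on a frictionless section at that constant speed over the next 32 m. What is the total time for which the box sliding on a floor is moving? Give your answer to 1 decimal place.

21.8 s

Phase 1 (decelerating): v₀ = 2.00 m/s, a = -0.4 m/s².
v² = v₀² + 2aΔx = 2.00² + 2·-0.4·2 = 2.40 → v = 1.55 m/s
t = (v − v₀)/a = (1.55 − 2.00)/-0.4 = 1.13 s

Phase 2 (constant speed): v₀ = 1.55 m/s, a = 0 m/s².
Constant speed: t = d/v = 32/1.55 = 20.7 s
Total time = 1.13 + 20.7 = 21.8 s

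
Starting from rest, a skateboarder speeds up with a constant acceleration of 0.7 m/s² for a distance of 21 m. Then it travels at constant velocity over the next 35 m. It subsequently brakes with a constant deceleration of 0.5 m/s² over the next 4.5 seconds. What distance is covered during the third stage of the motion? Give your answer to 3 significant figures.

Phase 1 (accelerating): v₀ = 0 m/s, a = 0.7 m/s².
v² = v₀² + 2aΔx = 0² + 2·0.7·21 = 29.4 → v = 5.42 m/s
t = (v − v₀)/a = (5.42 − 0)/0.7 = 7.75 s

Phase 2 (constant speed): v₀ = 5.42 m/s, a = 0 m/s².
Constant speed: t = d/v = 35/5.42 = 6.45 s

Phase 3 (decelerating): v₀ = 5.42 m/s, a = -0.5 m/s².
v = v₀ + at = 5.42 + (-0.5)(4.5) = 3.17 m/s
Δx = v₀t + ½at² = 5.42·4.5 + 0.5·-0.5·4.5² = 19.3 m
Distance in phase 3 = 19.3 m

19.3 m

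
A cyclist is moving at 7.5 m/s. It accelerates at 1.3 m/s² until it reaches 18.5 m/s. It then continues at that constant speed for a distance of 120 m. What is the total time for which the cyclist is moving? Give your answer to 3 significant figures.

14.9 s

Phase 1 (accelerating): v₀ = 7.50 m/s, a = 1.3 m/s².
v = v₀ + at → t = (18.5 − 7.50) / 1.3 = 8.46 s
v² = v₀² + 2aΔx → Δx = (18.5² − 7.50²)/(2·1.3) = 110 m

Phase 2 (constant speed): v₀ = 18.5 m/s, a = 0 m/s².
Constant speed: t = d/v = 120/18.5 = 6.49 s
Total time = 8.46 + 6.49 = 14.9 s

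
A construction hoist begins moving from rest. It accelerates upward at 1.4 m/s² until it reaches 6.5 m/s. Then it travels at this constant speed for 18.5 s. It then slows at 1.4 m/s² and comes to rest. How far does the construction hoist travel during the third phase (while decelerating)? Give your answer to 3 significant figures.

Phase 1 (accelerating): v₀ = 0 m/s, a = 1.4 m/s².
v = v₀ + at → t = (6.5 − 0) / 1.4 = 4.64 s
v² = v₀² + 2aΔx → Δx = (6.5² − 0²)/(2·1.4) = 15.1 m

Phase 2 (constant speed): v₀ = 6.50 m/s, a = 0 m/s².
v = v₀ + at = 6.50 + (0)(18.5) = 6.50 m/s
Δx = v₀t + ½at² = 6.50·18.5 + 0.5·0·18.5² = 120 m

Phase 3 (decelerating): v₀ = 6.50 m/s, a = -1.4 m/s².
v = v₀ + at → t = (0 − 6.50) / -1.4 = 4.64 s
v² = v₀² + 2aΔx → Δx = (0² − 6.50²)/(2·-1.4) = 15.1 m
Distance in phase 3 = 15.1 m

15.1 m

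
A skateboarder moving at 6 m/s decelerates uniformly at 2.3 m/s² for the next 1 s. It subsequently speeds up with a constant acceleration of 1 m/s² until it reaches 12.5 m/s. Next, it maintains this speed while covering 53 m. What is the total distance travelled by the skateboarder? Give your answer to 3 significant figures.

Phase 1 (decelerating): v₀ = 6.00 m/s, a = -2.3 m/s².
v = v₀ + at = 6.00 + (-2.3)(1) = 3.70 m/s
Δx = v₀t + ½at² = 6.00·1 + 0.5·-2.3·1² = 4.85 m

Phase 2 (accelerating): v₀ = 3.70 m/s, a = 1 m/s².
v = v₀ + at → t = (12.5 − 3.70) / 1 = 8.80 s
v² = v₀² + 2aΔx → Δx = (12.5² − 3.70²)/(2·1) = 71.3 m

Phase 3 (constant speed): v₀ = 12.5 m/s, a = 0 m/s².
Constant speed: t = d/v = 53/12.5 = 4.24 s
Total distance = 4.85 + 71.3 + 53.0 = 129 m

129 m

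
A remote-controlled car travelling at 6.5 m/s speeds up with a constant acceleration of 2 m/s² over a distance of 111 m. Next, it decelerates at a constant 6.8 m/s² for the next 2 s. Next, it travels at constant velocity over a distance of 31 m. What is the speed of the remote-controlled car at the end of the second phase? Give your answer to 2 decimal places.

8.45 m/s

Phase 1 (accelerating): v₀ = 6.50 m/s, a = 2 m/s².
v² = v₀² + 2aΔx = 6.50² + 2·2·111 = 486 → v = 22.1 m/s
t = (v − v₀)/a = (22.1 − 6.50)/2 = 7.78 s

Phase 2 (decelerating): v₀ = 22.1 m/s, a = -6.8 m/s².
v = v₀ + at = 22.1 + (-6.8)(2) = 8.45 m/s
Δx = v₀t + ½at² = 22.1·2 + 0.5·-6.8·2² = 30.5 m
Speed at end of phase 2 = 8.45 m/s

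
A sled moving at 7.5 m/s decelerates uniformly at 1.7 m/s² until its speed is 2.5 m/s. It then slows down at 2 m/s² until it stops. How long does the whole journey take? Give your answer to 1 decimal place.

Phase 1 (decelerating): v₀ = 7.50 m/s, a = -1.7 m/s².
v = v₀ + at → t = (2.5 − 7.50) / -1.7 = 2.94 s
v² = v₀² + 2aΔx → Δx = (2.5² − 7.50²)/(2·-1.7) = 14.7 m

Phase 2 (decelerating): v₀ = 2.50 m/s, a = -2 m/s².
v = v₀ + at → t = (0 − 2.50) / -2 = 1.25 s
v² = v₀² + 2aΔx → Δx = (0² − 2.50²)/(2·-2) = 1.56 m
Total time = 2.94 + 1.25 = 4.19 s

4.2 s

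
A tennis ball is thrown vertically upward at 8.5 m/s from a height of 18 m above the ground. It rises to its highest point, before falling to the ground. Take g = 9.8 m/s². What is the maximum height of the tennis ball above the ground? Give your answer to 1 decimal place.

21.7 m

Phase 1 (rising): v₀ = 8.50 m/s, a = -9.8 m/s².
v = v₀ + at → t = (0 − 8.50) / -9.8 = 0.867 s
v² = v₀² + 2aΔx → Δx = (0² − 8.50²)/(2·-9.8) = 3.69 m
Maximum height = 18 + 3.69 = 21.7 m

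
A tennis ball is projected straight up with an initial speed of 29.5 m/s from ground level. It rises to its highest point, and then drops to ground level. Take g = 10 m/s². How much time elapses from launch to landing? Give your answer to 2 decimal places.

Phase 1 (rising): v₀ = 29.5 m/s, a = -10 m/s².
v = v₀ + at → t = (0 − 29.5) / -10 = 2.95 s
v² = v₀² + 2aΔx → Δx = (0² − 29.5²)/(2·-10) = 43.5 m

Phase 2 (falling): v₀ = 0 m/s, a = -10 m/s².
Falls 43.5 m from rest: t = √(2·43.5/10) = 2.95 s; v = g·t = 29.5 m/s.
Total time = 2.95 + 2.95 = 5.90 s

5.90 s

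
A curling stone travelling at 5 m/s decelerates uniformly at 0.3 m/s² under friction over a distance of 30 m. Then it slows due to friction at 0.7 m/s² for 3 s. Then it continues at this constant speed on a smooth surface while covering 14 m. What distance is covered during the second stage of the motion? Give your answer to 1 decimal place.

4.8 m

Phase 1 (decelerating): v₀ = 5.00 m/s, a = -0.3 m/s².
v² = v₀² + 2aΔx = 5.00² + 2·-0.3·30 = 7.00 → v = 2.65 m/s
t = (v − v₀)/a = (2.65 − 5.00)/-0.3 = 7.85 s

Phase 2 (decelerating): v₀ = 2.65 m/s, a = -0.7 m/s².
v = v₀ + at = 2.65 + (-0.7)(3) = 0.546 m/s
Δx = v₀t + ½at² = 2.65·3 + 0.5·-0.7·3² = 4.79 m
Distance in phase 2 = 4.79 m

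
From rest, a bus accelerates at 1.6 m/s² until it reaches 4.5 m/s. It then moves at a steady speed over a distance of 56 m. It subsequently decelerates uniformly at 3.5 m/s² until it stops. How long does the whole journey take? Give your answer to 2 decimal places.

Phase 1 (accelerating): v₀ = 0 m/s, a = 1.6 m/s².
v = v₀ + at → t = (4.5 − 0) / 1.6 = 2.81 s
v² = v₀² + 2aΔx → Δx = (4.5² − 0²)/(2·1.6) = 6.33 m

Phase 2 (constant speed): v₀ = 4.50 m/s, a = 0 m/s².
Constant speed: t = d/v = 56/4.50 = 12.4 s

Phase 3 (decelerating): v₀ = 4.50 m/s, a = -3.5 m/s².
v = v₀ + at → t = (0 − 4.50) / -3.5 = 1.29 s
v² = v₀² + 2aΔx → Δx = (0² − 4.50²)/(2·-3.5) = 2.89 m
Total time = 2.81 + 12.4 + 1.29 = 16.5 s

16.54 s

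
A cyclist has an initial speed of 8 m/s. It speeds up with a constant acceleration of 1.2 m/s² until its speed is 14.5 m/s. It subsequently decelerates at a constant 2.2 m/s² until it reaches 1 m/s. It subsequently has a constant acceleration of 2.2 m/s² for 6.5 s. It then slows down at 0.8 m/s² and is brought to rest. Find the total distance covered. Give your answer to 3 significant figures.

Phase 1 (accelerating): v₀ = 8.00 m/s, a = 1.2 m/s².
v = v₀ + at → t = (14.5 − 8.00) / 1.2 = 5.42 s
v² = v₀² + 2aΔx → Δx = (14.5² − 8.00²)/(2·1.2) = 60.9 m

Phase 2 (decelerating): v₀ = 14.5 m/s, a = -2.2 m/s².
v = v₀ + at → t = (1 − 14.5) / -2.2 = 6.14 s
v² = v₀² + 2aΔx → Δx = (1² − 14.5²)/(2·-2.2) = 47.6 m

Phase 3 (accelerating): v₀ = 1.00 m/s, a = 2.2 m/s².
v = v₀ + at = 1.00 + (2.2)(6.5) = 15.3 m/s
Δx = v₀t + ½at² = 1.00·6.5 + 0.5·2.2·6.5² = 53.0 m

Phase 4 (decelerating): v₀ = 15.3 m/s, a = -0.8 m/s².
v = v₀ + at → t = (0 − 15.3) / -0.8 = 19.1 s
v² = v₀² + 2aΔx → Δx = (0² − 15.3²)/(2·-0.8) = 146 m
Total distance = 60.9 + 47.6 + 53.0 + 146 = 308 m

308 m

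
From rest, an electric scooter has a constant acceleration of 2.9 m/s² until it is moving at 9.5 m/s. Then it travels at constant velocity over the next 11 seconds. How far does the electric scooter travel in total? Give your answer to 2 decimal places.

120.06 m

Phase 1 (accelerating): v₀ = 0 m/s, a = 2.9 m/s².
v = v₀ + at → t = (9.5 − 0) / 2.9 = 3.28 s
v² = v₀² + 2aΔx → Δx = (9.5² − 0²)/(2·2.9) = 15.6 m

Phase 2 (constant speed): v₀ = 9.50 m/s, a = 0 m/s².
v = v₀ + at = 9.50 + (0)(11) = 9.50 m/s
Δx = v₀t + ½at² = 9.50·11 + 0.5·0·11² = 104 m
Total distance = 15.6 + 104 = 120 m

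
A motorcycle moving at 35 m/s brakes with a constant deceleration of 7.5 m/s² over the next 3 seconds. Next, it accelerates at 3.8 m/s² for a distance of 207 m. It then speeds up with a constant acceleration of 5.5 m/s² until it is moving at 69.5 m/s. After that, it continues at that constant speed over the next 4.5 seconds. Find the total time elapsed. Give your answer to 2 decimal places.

Phase 1 (decelerating): v₀ = 35.0 m/s, a = -7.5 m/s².
v = v₀ + at = 35.0 + (-7.5)(3) = 12.5 m/s
Δx = v₀t + ½at² = 35.0·3 + 0.5·-7.5·3² = 71.2 m

Phase 2 (accelerating): v₀ = 12.5 m/s, a = 3.8 m/s².
v² = v₀² + 2aΔx = 12.5² + 2·3.8·207 = 1730 → v = 41.6 m/s
t = (v − v₀)/a = (41.6 − 12.5)/3.8 = 7.65 s

Phase 3 (accelerating): v₀ = 41.6 m/s, a = 5.5 m/s².
v = v₀ + at → t = (69.5 − 41.6) / 5.5 = 5.08 s
v² = v₀² + 2aΔx → Δx = (69.5² − 41.6²)/(2·5.5) = 282 m

Phase 4 (constant speed): v₀ = 69.5 m/s, a = 0 m/s².
v = v₀ + at = 69.5 + (0)(4.5) = 69.5 m/s
Δx = v₀t + ½at² = 69.5·4.5 + 0.5·0·4.5² = 313 m
Total time = 3.00 + 7.65 + 5.08 + 4.50 = 20.2 s

20.23 s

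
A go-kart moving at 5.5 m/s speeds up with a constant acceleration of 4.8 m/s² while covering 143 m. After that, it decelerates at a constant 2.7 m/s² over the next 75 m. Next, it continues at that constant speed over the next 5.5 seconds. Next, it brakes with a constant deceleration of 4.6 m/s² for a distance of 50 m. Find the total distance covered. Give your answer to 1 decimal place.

Phase 1 (accelerating): v₀ = 5.50 m/s, a = 4.8 m/s².
v² = v₀² + 2aΔx = 5.50² + 2·4.8·143 = 1400 → v = 37.5 m/s
t = (v − v₀)/a = (37.5 − 5.50)/4.8 = 6.66 s

Phase 2 (decelerating): v₀ = 37.5 m/s, a = -2.7 m/s².
v² = v₀² + 2aΔx = 37.5² + 2·-2.7·75 = 998 → v = 31.6 m/s
t = (v − v₀)/a = (31.6 − 37.5)/-2.7 = 2.17 s

Phase 3 (constant speed): v₀ = 31.6 m/s, a = 0 m/s².
v = v₀ + at = 31.6 + (0)(5.5) = 31.6 m/s
Δx = v₀t + ½at² = 31.6·5.5 + 0.5·0·5.5² = 174 m

Phase 4 (decelerating): v₀ = 31.6 m/s, a = -4.6 m/s².
v² = v₀² + 2aΔx = 31.6² + 2·-4.6·50 = 538 → v = 23.2 m/s
t = (v − v₀)/a = (23.2 − 31.6)/-4.6 = 1.83 s
Total distance = 143 + 75.0 + 174 + 50.0 = 442 m

441.8 m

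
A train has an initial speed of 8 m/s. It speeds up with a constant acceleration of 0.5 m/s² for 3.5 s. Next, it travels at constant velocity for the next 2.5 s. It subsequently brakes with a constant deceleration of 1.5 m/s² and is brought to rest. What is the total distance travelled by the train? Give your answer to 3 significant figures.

87.1 m

Phase 1 (accelerating): v₀ = 8.00 m/s, a = 0.5 m/s².
v = v₀ + at = 8.00 + (0.5)(3.5) = 9.75 m/s
Δx = v₀t + ½at² = 8.00·3.5 + 0.5·0.5·3.5² = 31.1 m

Phase 2 (constant speed): v₀ = 9.75 m/s, a = 0 m/s².
v = v₀ + at = 9.75 + (0)(2.5) = 9.75 m/s
Δx = v₀t + ½at² = 9.75·2.5 + 0.5·0·2.5² = 24.4 m

Phase 3 (decelerating): v₀ = 9.75 m/s, a = -1.5 m/s².
v = v₀ + at → t = (0 − 9.75) / -1.5 = 6.50 s
v² = v₀² + 2aΔx → Δx = (0² − 9.75²)/(2·-1.5) = 31.7 m
Total distance = 31.1 + 24.4 + 31.7 = 87.1 m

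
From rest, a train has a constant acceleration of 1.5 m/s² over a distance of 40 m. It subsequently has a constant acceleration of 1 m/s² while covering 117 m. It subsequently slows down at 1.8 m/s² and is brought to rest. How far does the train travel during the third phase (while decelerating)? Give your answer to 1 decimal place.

98.3 m

Phase 1 (accelerating): v₀ = 0 m/s, a = 1.5 m/s².
v² = v₀² + 2aΔx = 0² + 2·1.5·40 = 120 → v = 11.0 m/s
t = (v − v₀)/a = (11.0 − 0)/1.5 = 7.30 s

Phase 2 (accelerating): v₀ = 11.0 m/s, a = 1 m/s².
v² = v₀² + 2aΔx = 11.0² + 2·1·117 = 354 → v = 18.8 m/s
t = (v − v₀)/a = (18.8 − 11.0)/1 = 7.86 s

Phase 3 (decelerating): v₀ = 18.8 m/s, a = -1.8 m/s².
v = v₀ + at → t = (0 − 18.8) / -1.8 = 10.5 s
v² = v₀² + 2aΔx → Δx = (0² − 18.8²)/(2·-1.8) = 98.3 m
Distance in phase 3 = 98.3 m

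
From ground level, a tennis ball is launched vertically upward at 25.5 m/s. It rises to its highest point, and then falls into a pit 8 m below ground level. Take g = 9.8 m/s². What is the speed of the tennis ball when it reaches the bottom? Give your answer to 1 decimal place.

28.4 m/s

Phase 1 (rising): v₀ = 25.5 m/s, a = -9.8 m/s².
v = v₀ + at → t = (0 − 25.5) / -9.8 = 2.60 s
v² = v₀² + 2aΔx → Δx = (0² − 25.5²)/(2·-9.8) = 33.2 m

Phase 2 (falling): v₀ = 0 m/s, a = -9.8 m/s².
Falls 41.2 m from rest: t = √(2·41.2/9.8) = 2.90 s; v = g·t = 28.4 m/s.
Final speed = 28.4 m/s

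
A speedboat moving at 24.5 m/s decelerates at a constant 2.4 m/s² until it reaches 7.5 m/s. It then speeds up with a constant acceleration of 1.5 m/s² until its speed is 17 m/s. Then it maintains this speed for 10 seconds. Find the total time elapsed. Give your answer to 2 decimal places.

23.42 s

Phase 1 (decelerating): v₀ = 24.5 m/s, a = -2.4 m/s².
v = v₀ + at → t = (7.5 − 24.5) / -2.4 = 7.08 s
v² = v₀² + 2aΔx → Δx = (7.5² − 24.5²)/(2·-2.4) = 113 m

Phase 2 (accelerating): v₀ = 7.50 m/s, a = 1.5 m/s².
v = v₀ + at → t = (17 − 7.50) / 1.5 = 6.33 s
v² = v₀² + 2aΔx → Δx = (17² − 7.50²)/(2·1.5) = 77.6 m

Phase 3 (constant speed): v₀ = 17.0 m/s, a = 0 m/s².
v = v₀ + at = 17.0 + (0)(10) = 17.0 m/s
Δx = v₀t + ½at² = 17.0·10 + 0.5·0·10² = 170 m
Total time = 7.08 + 6.33 + 10.0 = 23.4 s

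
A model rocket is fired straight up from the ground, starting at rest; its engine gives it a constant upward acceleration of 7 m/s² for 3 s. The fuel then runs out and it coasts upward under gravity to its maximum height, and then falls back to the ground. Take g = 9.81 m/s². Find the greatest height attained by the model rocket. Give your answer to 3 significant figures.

Phase 1 (powered ascent): v₀ = 0 m/s, a = 7 m/s².
v = v₀ + at = 0 + (7)(3) = 21.0 m/s
Δx = v₀t + ½at² = 0·3 + 0.5·7·3² = 31.5 m

Phase 2 (coasting upward): v₀ = 21.0 m/s, a = -9.81 m/s².
v = v₀ + at → t = (0 − 21.0) / -9.81 = 2.14 s
v² = v₀² + 2aΔx → Δx = (0² − 21.0²)/(2·-9.81) = 22.5 m
Maximum height = 31.5 + 22.5 = 54.0 m

54.0 m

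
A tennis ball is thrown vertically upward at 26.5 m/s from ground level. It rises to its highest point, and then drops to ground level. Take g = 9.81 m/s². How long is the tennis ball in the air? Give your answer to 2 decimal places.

5.40 s

Phase 1 (rising): v₀ = 26.5 m/s, a = -9.81 m/s².
v = v₀ + at → t = (0 − 26.5) / -9.81 = 2.70 s
v² = v₀² + 2aΔx → Δx = (0² − 26.5²)/(2·-9.81) = 35.8 m

Phase 2 (falling): v₀ = 0 m/s, a = -9.81 m/s².
Falls 35.8 m from rest: t = √(2·35.8/9.81) = 2.70 s; v = g·t = 26.5 m/s.
Total time = 2.70 + 2.70 = 5.40 s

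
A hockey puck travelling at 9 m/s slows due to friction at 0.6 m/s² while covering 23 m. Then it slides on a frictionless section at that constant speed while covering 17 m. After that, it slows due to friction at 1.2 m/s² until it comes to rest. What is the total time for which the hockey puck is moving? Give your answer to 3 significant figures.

Phase 1 (decelerating): v₀ = 9.00 m/s, a = -0.6 m/s².
v² = v₀² + 2aΔx = 9.00² + 2·-0.6·23 = 53.4 → v = 7.31 m/s
t = (v − v₀)/a = (7.31 − 9.00)/-0.6 = 2.82 s

Phase 2 (constant speed): v₀ = 7.31 m/s, a = 0 m/s².
Constant speed: t = d/v = 17/7.31 = 2.33 s

Phase 3 (decelerating): v₀ = 7.31 m/s, a = -1.2 m/s².
v = v₀ + at → t = (0 − 7.31) / -1.2 = 6.09 s
v² = v₀² + 2aΔx → Δx = (0² − 7.31²)/(2·-1.2) = 22.3 m
Total time = 2.82 + 2.33 + 6.09 = 11.2 s

11.2 s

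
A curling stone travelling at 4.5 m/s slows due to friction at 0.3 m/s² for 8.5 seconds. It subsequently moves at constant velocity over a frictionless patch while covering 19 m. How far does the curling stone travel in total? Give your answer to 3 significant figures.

46.4 m

Phase 1 (decelerating): v₀ = 4.50 m/s, a = -0.3 m/s².
v = v₀ + at = 4.50 + (-0.3)(8.5) = 1.95 m/s
Δx = v₀t + ½at² = 4.50·8.5 + 0.5·-0.3·8.5² = 27.4 m

Phase 2 (constant speed): v₀ = 1.95 m/s, a = 0 m/s².
Constant speed: t = d/v = 19/1.95 = 9.74 s
Total distance = 27.4 + 19.0 = 46.4 m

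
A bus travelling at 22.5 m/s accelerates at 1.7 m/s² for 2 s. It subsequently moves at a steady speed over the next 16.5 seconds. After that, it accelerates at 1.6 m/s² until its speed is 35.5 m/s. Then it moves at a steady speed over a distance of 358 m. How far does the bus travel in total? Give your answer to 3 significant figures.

Phase 1 (accelerating): v₀ = 22.5 m/s, a = 1.7 m/s².
v = v₀ + at = 22.5 + (1.7)(2) = 25.9 m/s
Δx = v₀t + ½at² = 22.5·2 + 0.5·1.7·2² = 48.4 m

Phase 2 (constant speed): v₀ = 25.9 m/s, a = 0 m/s².
v = v₀ + at = 25.9 + (0)(16.5) = 25.9 m/s
Δx = v₀t + ½at² = 25.9·16.5 + 0.5·0·16.5² = 427 m

Phase 3 (accelerating): v₀ = 25.9 m/s, a = 1.6 m/s².
v = v₀ + at → t = (35.5 − 25.9) / 1.6 = 6.00 s
v² = v₀² + 2aΔx → Δx = (35.5² − 25.9²)/(2·1.6) = 184 m

Phase 4 (constant speed): v₀ = 35.5 m/s, a = 0 m/s².
Constant speed: t = d/v = 358/35.5 = 10.1 s
Total distance = 48.4 + 427 + 184 + 358 = 1020 m

1020 m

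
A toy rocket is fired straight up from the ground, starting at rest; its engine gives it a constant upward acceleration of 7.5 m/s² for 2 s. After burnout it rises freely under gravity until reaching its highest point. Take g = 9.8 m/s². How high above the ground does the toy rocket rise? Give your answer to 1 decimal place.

26.5 m

Phase 1 (powered ascent): v₀ = 0 m/s, a = 7.5 m/s².
v = v₀ + at = 0 + (7.5)(2) = 15.0 m/s
Δx = v₀t + ½at² = 0·2 + 0.5·7.5·2² = 15.0 m

Phase 2 (coasting upward): v₀ = 15.0 m/s, a = -9.8 m/s².
v = v₀ + at → t = (0 − 15.0) / -9.8 = 1.53 s
v² = v₀² + 2aΔx → Δx = (0² − 15.0²)/(2·-9.8) = 11.5 m
Maximum height = 15.0 + 11.5 = 26.5 m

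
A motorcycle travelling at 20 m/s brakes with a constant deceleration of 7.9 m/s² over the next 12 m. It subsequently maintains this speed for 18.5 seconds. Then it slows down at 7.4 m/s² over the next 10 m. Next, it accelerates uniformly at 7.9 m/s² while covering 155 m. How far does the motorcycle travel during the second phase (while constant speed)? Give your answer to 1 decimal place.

Phase 1 (decelerating): v₀ = 20.0 m/s, a = -7.9 m/s².
v² = v₀² + 2aΔx = 20.0² + 2·-7.9·12 = 210 → v = 14.5 m/s
t = (v − v₀)/a = (14.5 − 20.0)/-7.9 = 0.696 s

Phase 2 (constant speed): v₀ = 14.5 m/s, a = 0 m/s².
v = v₀ + at = 14.5 + (0)(18.5) = 14.5 m/s
Δx = v₀t + ½at² = 14.5·18.5 + 0.5·0·18.5² = 268 m
Distance in phase 2 = 268 m

268.3 m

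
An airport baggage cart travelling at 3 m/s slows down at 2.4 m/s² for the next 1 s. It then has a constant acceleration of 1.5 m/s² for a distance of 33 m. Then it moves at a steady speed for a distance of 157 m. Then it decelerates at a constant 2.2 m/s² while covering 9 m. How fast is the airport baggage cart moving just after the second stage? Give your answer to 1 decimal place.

Phase 1 (decelerating): v₀ = 3.00 m/s, a = -2.4 m/s².
v = v₀ + at = 3.00 + (-2.4)(1) = 0.600 m/s
Δx = v₀t + ½at² = 3.00·1 + 0.5·-2.4·1² = 1.80 m

Phase 2 (accelerating): v₀ = 0.600 m/s, a = 1.5 m/s².
v² = v₀² + 2aΔx = 0.600² + 2·1.5·33 = 99.4 → v = 9.97 m/s
t = (v − v₀)/a = (9.97 − 0.600)/1.5 = 6.25 s
Speed at end of phase 2 = 9.97 m/s

10.0 m/s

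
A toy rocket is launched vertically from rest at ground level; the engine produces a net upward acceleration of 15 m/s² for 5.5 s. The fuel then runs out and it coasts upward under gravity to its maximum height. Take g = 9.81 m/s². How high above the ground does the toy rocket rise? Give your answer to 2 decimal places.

573.78 m

Phase 1 (powered ascent): v₀ = 0 m/s, a = 15 m/s².
v = v₀ + at = 0 + (15)(5.5) = 82.5 m/s
Δx = v₀t + ½at² = 0·5.5 + 0.5·15·5.5² = 227 m

Phase 2 (coasting upward): v₀ = 82.5 m/s, a = -9.81 m/s².
v = v₀ + at → t = (0 − 82.5) / -9.81 = 8.41 s
v² = v₀² + 2aΔx → Δx = (0² − 82.5²)/(2·-9.81) = 347 m
Maximum height = 227 + 347 = 574 m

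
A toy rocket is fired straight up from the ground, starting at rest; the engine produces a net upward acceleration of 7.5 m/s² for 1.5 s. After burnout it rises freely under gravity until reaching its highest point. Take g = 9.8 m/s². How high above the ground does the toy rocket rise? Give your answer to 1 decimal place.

Phase 1 (powered ascent): v₀ = 0 m/s, a = 7.5 m/s².
v = v₀ + at = 0 + (7.5)(1.5) = 11.2 m/s
Δx = v₀t + ½at² = 0·1.5 + 0.5·7.5·1.5² = 8.44 m

Phase 2 (coasting upward): v₀ = 11.2 m/s, a = -9.8 m/s².
v = v₀ + at → t = (0 − 11.2) / -9.8 = 1.15 s
v² = v₀² + 2aΔx → Δx = (0² − 11.2²)/(2·-9.8) = 6.46 m
Maximum height = 8.44 + 6.46 = 14.9 m

14.9 m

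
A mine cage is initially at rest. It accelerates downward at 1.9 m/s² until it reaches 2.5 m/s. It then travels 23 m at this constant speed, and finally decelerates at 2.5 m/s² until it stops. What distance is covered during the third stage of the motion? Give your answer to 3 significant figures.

1.25 m

Phase 1 (accelerating): v₀ = 0 m/s, a = 1.9 m/s².
v = v₀ + at → t = (2.5 − 0) / 1.9 = 1.32 s
v² = v₀² + 2aΔx → Δx = (2.5² − 0²)/(2·1.9) = 1.64 m

Phase 2 (constant speed): v₀ = 2.50 m/s, a = 0 m/s².
Constant speed: t = d/v = 23/2.50 = 9.20 s

Phase 3 (decelerating): v₀ = 2.50 m/s, a = -2.5 m/s².
v = v₀ + at → t = (0 − 2.50) / -2.5 = 1.00 s
v² = v₀² + 2aΔx → Δx = (0² − 2.50²)/(2·-2.5) = 1.25 m
Distance in phase 3 = 1.25 m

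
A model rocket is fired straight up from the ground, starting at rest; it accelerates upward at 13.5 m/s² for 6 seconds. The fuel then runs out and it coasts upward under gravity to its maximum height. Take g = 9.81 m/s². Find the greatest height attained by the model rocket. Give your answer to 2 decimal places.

577.40 m

Phase 1 (powered ascent): v₀ = 0 m/s, a = 13.5 m/s².
v = v₀ + at = 0 + (13.5)(6) = 81.0 m/s
Δx = v₀t + ½at² = 0·6 + 0.5·13.5·6² = 243 m

Phase 2 (coasting upward): v₀ = 81.0 m/s, a = -9.81 m/s².
v = v₀ + at → t = (0 − 81.0) / -9.81 = 8.26 s
v² = v₀² + 2aΔx → Δx = (0² − 81.0²)/(2·-9.81) = 334 m
Maximum height = 243 + 334 = 577 m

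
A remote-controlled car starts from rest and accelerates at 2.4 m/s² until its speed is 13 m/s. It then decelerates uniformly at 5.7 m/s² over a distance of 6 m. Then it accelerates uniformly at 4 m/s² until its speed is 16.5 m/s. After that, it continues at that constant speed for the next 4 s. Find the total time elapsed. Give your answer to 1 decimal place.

Phase 1 (accelerating): v₀ = 0 m/s, a = 2.4 m/s².
v = v₀ + at → t = (13 − 0) / 2.4 = 5.42 s
v² = v₀² + 2aΔx → Δx = (13² − 0²)/(2·2.4) = 35.2 m

Phase 2 (decelerating): v₀ = 13.0 m/s, a = -5.7 m/s².
v² = v₀² + 2aΔx = 13.0² + 2·-5.7·6 = 101 → v = 10.0 m/s
t = (v − v₀)/a = (10.0 − 13.0)/-5.7 = 0.521 s

Phase 3 (accelerating): v₀ = 10.0 m/s, a = 4 m/s².
v = v₀ + at → t = (16.5 − 10.0) / 4 = 1.62 s
v² = v₀² + 2aΔx → Δx = (16.5² − 10.0²)/(2·4) = 21.5 m

Phase 4 (constant speed): v₀ = 16.5 m/s, a = 0 m/s².
v = v₀ + at = 16.5 + (0)(4) = 16.5 m/s
Δx = v₀t + ½at² = 16.5·4 + 0.5·0·4² = 66.0 m
Total time = 5.42 + 0.521 + 1.62 + 4.00 = 11.6 s

11.6 s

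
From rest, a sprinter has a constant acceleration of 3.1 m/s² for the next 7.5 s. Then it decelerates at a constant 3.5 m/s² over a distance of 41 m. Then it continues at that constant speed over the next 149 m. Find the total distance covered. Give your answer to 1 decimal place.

Phase 1 (accelerating): v₀ = 0 m/s, a = 3.1 m/s².
v = v₀ + at = 0 + (3.1)(7.5) = 23.2 m/s
Δx = v₀t + ½at² = 0·7.5 + 0.5·3.1·7.5² = 87.2 m

Phase 2 (decelerating): v₀ = 23.2 m/s, a = -3.5 m/s².
v² = v₀² + 2aΔx = 23.2² + 2·-3.5·41 = 254 → v = 15.9 m/s
t = (v − v₀)/a = (15.9 − 23.2)/-3.5 = 2.09 s

Phase 3 (constant speed): v₀ = 15.9 m/s, a = 0 m/s².
Constant speed: t = d/v = 149/15.9 = 9.36 s
Total distance = 87.2 + 41.0 + 149 = 277 m

277.2 m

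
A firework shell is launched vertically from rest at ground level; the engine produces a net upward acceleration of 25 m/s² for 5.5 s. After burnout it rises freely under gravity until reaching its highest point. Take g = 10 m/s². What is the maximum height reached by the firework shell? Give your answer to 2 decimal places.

1323.44 m

Phase 1 (powered ascent): v₀ = 0 m/s, a = 25 m/s².
v = v₀ + at = 0 + (25)(5.5) = 138 m/s
Δx = v₀t + ½at² = 0·5.5 + 0.5·25·5.5² = 378 m

Phase 2 (coasting upward): v₀ = 138 m/s, a = -10 m/s².
v = v₀ + at → t = (0 − 138) / -10 = 13.8 s
v² = v₀² + 2aΔx → Δx = (0² − 138²)/(2·-10) = 945 m
Maximum height = 378 + 945 = 1320 m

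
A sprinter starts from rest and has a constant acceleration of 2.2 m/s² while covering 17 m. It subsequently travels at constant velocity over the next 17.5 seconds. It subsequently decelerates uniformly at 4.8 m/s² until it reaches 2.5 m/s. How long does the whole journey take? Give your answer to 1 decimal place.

22.7 s

Phase 1 (accelerating): v₀ = 0 m/s, a = 2.2 m/s².
v² = v₀² + 2aΔx = 0² + 2·2.2·17 = 74.8 → v = 8.65 m/s
t = (v − v₀)/a = (8.65 − 0)/2.2 = 3.93 s

Phase 2 (constant speed): v₀ = 8.65 m/s, a = 0 m/s².
v = v₀ + at = 8.65 + (0)(17.5) = 8.65 m/s
Δx = v₀t + ½at² = 8.65·17.5 + 0.5·0·17.5² = 151 m

Phase 3 (decelerating): v₀ = 8.65 m/s, a = -4.8 m/s².
v = v₀ + at → t = (2.5 − 8.65) / -4.8 = 1.28 s
v² = v₀² + 2aΔx → Δx = (2.5² − 8.65²)/(2·-4.8) = 7.14 m
Total time = 3.93 + 17.5 + 1.28 = 22.7 s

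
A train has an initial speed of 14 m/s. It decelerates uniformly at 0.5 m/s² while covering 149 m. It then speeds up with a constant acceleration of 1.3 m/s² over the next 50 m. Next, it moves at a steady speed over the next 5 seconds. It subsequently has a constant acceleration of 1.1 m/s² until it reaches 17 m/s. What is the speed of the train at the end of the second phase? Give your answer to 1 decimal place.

13.3 m/s

Phase 1 (decelerating): v₀ = 14.0 m/s, a = -0.5 m/s².
v² = v₀² + 2aΔx = 14.0² + 2·-0.5·149 = 47.0 → v = 6.86 m/s
t = (v − v₀)/a = (6.86 − 14.0)/-0.5 = 14.3 s

Phase 2 (accelerating): v₀ = 6.86 m/s, a = 1.3 m/s².
v² = v₀² + 2aΔx = 6.86² + 2·1.3·50 = 177 → v = 13.3 m/s
t = (v − v₀)/a = (13.3 − 6.86)/1.3 = 4.96 s
Speed at end of phase 2 = 13.3 m/s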